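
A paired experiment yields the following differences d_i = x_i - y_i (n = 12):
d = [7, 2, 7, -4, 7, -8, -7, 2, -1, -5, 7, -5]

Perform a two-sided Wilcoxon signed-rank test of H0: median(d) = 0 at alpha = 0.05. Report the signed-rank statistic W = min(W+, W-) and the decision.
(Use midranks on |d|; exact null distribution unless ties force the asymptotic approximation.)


Step 1: Drop any zero differences (none here) and take |d_i|.
|d| = [7, 2, 7, 4, 7, 8, 7, 2, 1, 5, 7, 5]
Step 2: Midrank |d_i| (ties get averaged ranks).
ranks: |7|->9, |2|->2.5, |7|->9, |4|->4, |7|->9, |8|->12, |7|->9, |2|->2.5, |1|->1, |5|->5.5, |7|->9, |5|->5.5
Step 3: Attach original signs; sum ranks with positive sign and with negative sign.
W+ = 9 + 2.5 + 9 + 9 + 2.5 + 9 = 41
W- = 4 + 12 + 9 + 1 + 5.5 + 5.5 = 37
(Check: W+ + W- = 78 should equal n(n+1)/2 = 78.)
Step 4: Test statistic W = min(W+, W-) = 37.
Step 5: Ties in |d|, so use the tie-corrected normal approximation.
        E[W] = n(n+1)/4 = 12*13/4 = 39.
        Tie groups: |d|=2 (t=2), |d|=5 (t=2), |d|=7 (t=5); sum(t^3 - t) = 132.
        Var[W] = n(n+1)(2n+1)/24 - sum(t^3-t)/48 = 3900/24 - 132/48 = 159.75.
        z = (W - E[W]) / sqrt(Var[W]) = (37 - 39) / 12.6392 = -0.1582.
        Two-sided p = 2*Phi(z) = 0.874270.
Step 6: alpha = 0.05. fail to reject H0.

W+ = 41, W- = 37, W = min = 37, p = 0.874270, fail to reject H0.


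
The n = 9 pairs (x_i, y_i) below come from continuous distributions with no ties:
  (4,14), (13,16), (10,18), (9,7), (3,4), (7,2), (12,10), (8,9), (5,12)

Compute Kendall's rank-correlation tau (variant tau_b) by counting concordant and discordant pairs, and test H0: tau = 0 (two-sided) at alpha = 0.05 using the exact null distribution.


Step 1: Enumerate the 36 unordered pairs (i,j) with i<j and classify each by sign(x_j-x_i) * sign(y_j-y_i).
  (1,2):dx=+9,dy=+2->C; (1,3):dx=+6,dy=+4->C; (1,4):dx=+5,dy=-7->D; (1,5):dx=-1,dy=-10->C
  (1,6):dx=+3,dy=-12->D; (1,7):dx=+8,dy=-4->D; (1,8):dx=+4,dy=-5->D; (1,9):dx=+1,dy=-2->D
  (2,3):dx=-3,dy=+2->D; (2,4):dx=-4,dy=-9->C; (2,5):dx=-10,dy=-12->C; (2,6):dx=-6,dy=-14->C
  (2,7):dx=-1,dy=-6->C; (2,8):dx=-5,dy=-7->C; (2,9):dx=-8,dy=-4->C; (3,4):dx=-1,dy=-11->C
  (3,5):dx=-7,dy=-14->C; (3,6):dx=-3,dy=-16->C; (3,7):dx=+2,dy=-8->D; (3,8):dx=-2,dy=-9->C
  (3,9):dx=-5,dy=-6->C; (4,5):dx=-6,dy=-3->C; (4,6):dx=-2,dy=-5->C; (4,7):dx=+3,dy=+3->C
  (4,8):dx=-1,dy=+2->D; (4,9):dx=-4,dy=+5->D; (5,6):dx=+4,dy=-2->D; (5,7):dx=+9,dy=+6->C
  (5,8):dx=+5,dy=+5->C; (5,9):dx=+2,dy=+8->C; (6,7):dx=+5,dy=+8->C; (6,8):dx=+1,dy=+7->C
  (6,9):dx=-2,dy=+10->D; (7,8):dx=-4,dy=-1->C; (7,9):dx=-7,dy=+2->D; (8,9):dx=-3,dy=+3->D
Step 2: C = 23, D = 13, total pairs = 36.
Step 3: tau = (C - D)/(n(n-1)/2) = (23 - 13)/36 = 0.277778.
Step 4: Exact two-sided p-value (enumerate n! = 362880 permutations of y under H0): p = 0.358488.
Step 5: alpha = 0.05. fail to reject H0.

tau_b = 0.2778 (C=23, D=13), p = 0.358488, fail to reject H0.


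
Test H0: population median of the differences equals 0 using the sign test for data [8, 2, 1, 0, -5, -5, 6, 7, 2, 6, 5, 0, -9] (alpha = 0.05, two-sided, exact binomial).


Step 1: Discard zero differences. Original n = 13; n_eff = number of nonzero differences = 11.
Nonzero differences (with sign): +8, +2, +1, -5, -5, +6, +7, +2, +6, +5, -9
Step 2: Count signs: positive = 8, negative = 3.
Step 3: Under H0: P(positive) = 0.5, so the number of positives S ~ Bin(11, 0.5).
Step 4: Two-sided exact p-value = sum of Bin(11,0.5) probabilities at or below the observed probability = 0.226562.
Step 5: alpha = 0.05. fail to reject H0.

n_eff = 11, pos = 8, neg = 3, p = 0.226562, fail to reject H0.


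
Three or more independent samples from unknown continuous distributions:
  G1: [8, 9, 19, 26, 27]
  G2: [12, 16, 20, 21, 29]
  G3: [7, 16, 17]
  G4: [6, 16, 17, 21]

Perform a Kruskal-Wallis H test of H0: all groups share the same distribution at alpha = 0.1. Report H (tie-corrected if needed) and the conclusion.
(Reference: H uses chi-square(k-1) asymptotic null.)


Step 1: Combine all N = 17 observations and assign midranks.
sorted (value, group, rank): (6,G4,1), (7,G3,2), (8,G1,3), (9,G1,4), (12,G2,5), (16,G2,7), (16,G3,7), (16,G4,7), (17,G3,9.5), (17,G4,9.5), (19,G1,11), (20,G2,12), (21,G2,13.5), (21,G4,13.5), (26,G1,15), (27,G1,16), (29,G2,17)
Step 2: Sum ranks within each group.
R_1 = 49 (n_1 = 5)
R_2 = 54.5 (n_2 = 5)
R_3 = 18.5 (n_3 = 3)
R_4 = 31 (n_4 = 4)
Step 3: H = 12/(N(N+1)) * sum(R_i^2/n_i) - 3(N+1)
     = 12/(17*18) * (49^2/5 + 54.5^2/5 + 18.5^2/3 + 31^2/4) - 3*18
     = 0.039216 * 1428.58 - 54
     = 2.022876.
Step 4: Ties present; correction factor C = 1 - 36/(17^3 - 17) = 0.992647. Corrected H = 2.022876 / 0.992647 = 2.037860.
Step 5: Under H0, H ~ chi^2(3); p-value = 0.564586.
Step 6: alpha = 0.1. fail to reject H0.

H = 2.0379, df = 3, p = 0.564586, fail to reject H0.


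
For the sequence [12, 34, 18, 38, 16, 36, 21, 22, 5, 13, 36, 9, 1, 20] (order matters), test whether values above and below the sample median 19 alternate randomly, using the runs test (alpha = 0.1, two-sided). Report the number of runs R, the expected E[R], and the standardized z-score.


Step 1: Compute median = 19; label A = above, B = below.
Labels in order: BABABAAABBABBA  (n_A = 7, n_B = 7)
Step 2: Count runs R = 10.
Step 3: Under H0 (random ordering), E[R] = 2*n_A*n_B/(n_A+n_B) + 1 = 2*7*7/14 + 1 = 8.0000.
        Var[R] = 2*n_A*n_B*(2*n_A*n_B - n_A - n_B) / ((n_A+n_B)^2 * (n_A+n_B-1)) = 8232/2548 = 3.2308.
        SD[R] = 1.7974.
Step 4: Continuity-corrected z = (R - 0.5 - E[R]) / SD[R] = (10 - 0.5 - 8.0000) / 1.7974 = 0.8345.
Step 5: Two-sided p-value via normal approximation = 2*(1 - Phi(|z|)) = 0.403986.
Step 6: alpha = 0.1. fail to reject H0.

R = 10, z = 0.8345, p = 0.403986, fail to reject H0.


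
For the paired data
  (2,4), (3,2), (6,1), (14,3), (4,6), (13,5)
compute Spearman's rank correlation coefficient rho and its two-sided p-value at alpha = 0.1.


Step 1: Rank x and y separately (midranks; no ties here).
rank(x): 2->1, 3->2, 6->4, 14->6, 4->3, 13->5
rank(y): 4->4, 2->2, 1->1, 3->3, 6->6, 5->5
Step 2: d_i = R_x(i) - R_y(i); compute d_i^2.
  (1-4)^2=9, (2-2)^2=0, (4-1)^2=9, (6-3)^2=9, (3-6)^2=9, (5-5)^2=0
sum(d^2) = 36.
Step 3: rho = 1 - 6*36 / (6*(6^2 - 1)) = 1 - 216/210 = -0.028571.
Step 4: Under H0, t = rho * sqrt((n-2)/(1-rho^2)) = -0.0572 ~ t(4).
Step 5: Two-sided p-value from the t-distribution with 4 df = 0.957155.
Step 6: alpha = 0.1. fail to reject H0.

rho = -0.0286, p = 0.957155, fail to reject H0 at alpha = 0.1.


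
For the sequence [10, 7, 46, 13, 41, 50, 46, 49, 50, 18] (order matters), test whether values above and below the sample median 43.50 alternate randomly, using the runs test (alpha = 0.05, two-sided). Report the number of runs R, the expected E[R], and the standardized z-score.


Step 1: Compute median = 43.50; label A = above, B = below.
Labels in order: BBABBAAAAB  (n_A = 5, n_B = 5)
Step 2: Count runs R = 5.
Step 3: Under H0 (random ordering), E[R] = 2*n_A*n_B/(n_A+n_B) + 1 = 2*5*5/10 + 1 = 6.0000.
        Var[R] = 2*n_A*n_B*(2*n_A*n_B - n_A - n_B) / ((n_A+n_B)^2 * (n_A+n_B-1)) = 2000/900 = 2.2222.
        SD[R] = 1.4907.
Step 4: Continuity-corrected z = (R + 0.5 - E[R]) / SD[R] = (5 + 0.5 - 6.0000) / 1.4907 = -0.3354.
Step 5: Two-sided p-value via normal approximation = 2*(1 - Phi(|z|)) = 0.737316.
Step 6: alpha = 0.05. fail to reject H0.

R = 5, z = -0.3354, p = 0.737316, fail to reject H0.


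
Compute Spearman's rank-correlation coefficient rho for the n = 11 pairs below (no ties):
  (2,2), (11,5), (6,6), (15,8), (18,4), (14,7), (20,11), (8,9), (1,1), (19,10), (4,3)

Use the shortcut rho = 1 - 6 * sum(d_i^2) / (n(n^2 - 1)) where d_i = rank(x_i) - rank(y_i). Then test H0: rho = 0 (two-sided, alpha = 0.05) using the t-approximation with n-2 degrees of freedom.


Step 1: Rank x and y separately (midranks; no ties here).
rank(x): 2->2, 11->6, 6->4, 15->8, 18->9, 14->7, 20->11, 8->5, 1->1, 19->10, 4->3
rank(y): 2->2, 5->5, 6->6, 8->8, 4->4, 7->7, 11->11, 9->9, 1->1, 10->10, 3->3
Step 2: d_i = R_x(i) - R_y(i); compute d_i^2.
  (2-2)^2=0, (6-5)^2=1, (4-6)^2=4, (8-8)^2=0, (9-4)^2=25, (7-7)^2=0, (11-11)^2=0, (5-9)^2=16, (1-1)^2=0, (10-10)^2=0, (3-3)^2=0
sum(d^2) = 46.
Step 3: rho = 1 - 6*46 / (11*(11^2 - 1)) = 1 - 276/1320 = 0.790909.
Step 4: Under H0, t = rho * sqrt((n-2)/(1-rho^2)) = 3.8774 ~ t(9).
Step 5: Two-sided p-value from the t-distribution with 9 df = 0.003746.
Step 6: alpha = 0.05. reject H0.

rho = 0.7909, p = 0.003746, reject H0 at alpha = 0.05.


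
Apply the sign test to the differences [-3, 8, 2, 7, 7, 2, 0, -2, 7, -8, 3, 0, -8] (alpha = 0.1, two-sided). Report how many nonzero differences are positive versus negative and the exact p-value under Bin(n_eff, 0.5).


Step 1: Discard zero differences. Original n = 13; n_eff = number of nonzero differences = 11.
Nonzero differences (with sign): -3, +8, +2, +7, +7, +2, -2, +7, -8, +3, -8
Step 2: Count signs: positive = 7, negative = 4.
Step 3: Under H0: P(positive) = 0.5, so the number of positives S ~ Bin(11, 0.5).
Step 4: Two-sided exact p-value = sum of Bin(11,0.5) probabilities at or below the observed probability = 0.548828.
Step 5: alpha = 0.1. fail to reject H0.

n_eff = 11, pos = 7, neg = 4, p = 0.548828, fail to reject H0.


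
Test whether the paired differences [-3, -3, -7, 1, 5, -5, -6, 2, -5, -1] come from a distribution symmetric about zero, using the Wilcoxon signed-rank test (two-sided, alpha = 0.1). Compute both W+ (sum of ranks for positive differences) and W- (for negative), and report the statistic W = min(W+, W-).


Step 1: Drop any zero differences (none here) and take |d_i|.
|d| = [3, 3, 7, 1, 5, 5, 6, 2, 5, 1]
Step 2: Midrank |d_i| (ties get averaged ranks).
ranks: |3|->4.5, |3|->4.5, |7|->10, |1|->1.5, |5|->7, |5|->7, |6|->9, |2|->3, |5|->7, |1|->1.5
Step 3: Attach original signs; sum ranks with positive sign and with negative sign.
W+ = 1.5 + 7 + 3 = 11.5
W- = 4.5 + 4.5 + 10 + 7 + 9 + 7 + 1.5 = 43.5
(Check: W+ + W- = 55 should equal n(n+1)/2 = 55.)
Step 4: Test statistic W = min(W+, W-) = 11.5.
Step 5: Ties in |d|, so use the tie-corrected normal approximation.
        E[W] = n(n+1)/4 = 10*11/4 = 27.5.
        Tie groups: |d|=1 (t=2), |d|=3 (t=2), |d|=5 (t=3); sum(t^3 - t) = 36.
        Var[W] = n(n+1)(2n+1)/24 - sum(t^3-t)/48 = 2310/24 - 36/48 = 95.5.
        z = (W - E[W]) / sqrt(Var[W]) = (11.5 - 27.5) / 9.7724 = -1.6373.
        Two-sided p = 2*Phi(z) = 0.101576.
Step 6: alpha = 0.1. fail to reject H0.

W+ = 11.5, W- = 43.5, W = min = 11.5, p = 0.101576, fail to reject H0.


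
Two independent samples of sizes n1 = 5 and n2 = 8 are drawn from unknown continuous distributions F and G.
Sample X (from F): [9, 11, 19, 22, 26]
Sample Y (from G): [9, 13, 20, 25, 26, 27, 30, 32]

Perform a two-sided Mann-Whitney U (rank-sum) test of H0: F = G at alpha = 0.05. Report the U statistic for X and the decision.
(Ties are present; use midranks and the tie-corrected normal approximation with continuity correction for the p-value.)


Step 1: Combine and sort all 13 observations; assign midranks.
sorted (value, group): (9,X), (9,Y), (11,X), (13,Y), (19,X), (20,Y), (22,X), (25,Y), (26,X), (26,Y), (27,Y), (30,Y), (32,Y)
ranks: 9->1.5, 9->1.5, 11->3, 13->4, 19->5, 20->6, 22->7, 25->8, 26->9.5, 26->9.5, 27->11, 30->12, 32->13
Step 2: Rank sum for X: R1 = 1.5 + 3 + 5 + 7 + 9.5 = 26.
Step 3: U_X = R1 - n1(n1+1)/2 = 26 - 5*6/2 = 26 - 15 = 11.
       U_Y = n1*n2 - U_X = 40 - 11 = 29.
Step 4: Ties are present, so use the tie-corrected normal approximation (with continuity correction) for the p-value.
Step 5: p-value = 0.212139; compare to alpha = 0.05. fail to reject H0.

U_X = 11, p = 0.212139, fail to reject H0 at alpha = 0.05.


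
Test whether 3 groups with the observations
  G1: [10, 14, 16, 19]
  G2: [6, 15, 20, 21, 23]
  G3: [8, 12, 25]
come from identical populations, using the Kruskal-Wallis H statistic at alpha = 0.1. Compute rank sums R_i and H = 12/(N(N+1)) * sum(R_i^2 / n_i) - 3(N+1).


Step 1: Combine all N = 12 observations and assign midranks.
sorted (value, group, rank): (6,G2,1), (8,G3,2), (10,G1,3), (12,G3,4), (14,G1,5), (15,G2,6), (16,G1,7), (19,G1,8), (20,G2,9), (21,G2,10), (23,G2,11), (25,G3,12)
Step 2: Sum ranks within each group.
R_1 = 23 (n_1 = 4)
R_2 = 37 (n_2 = 5)
R_3 = 18 (n_3 = 3)
Step 3: H = 12/(N(N+1)) * sum(R_i^2/n_i) - 3(N+1)
     = 12/(12*13) * (23^2/4 + 37^2/5 + 18^2/3) - 3*13
     = 0.076923 * 514.05 - 39
     = 0.542308.
Step 4: No ties, so H is used without correction.
Step 5: Under H0, H ~ chi^2(2); p-value = 0.762499.
Step 6: alpha = 0.1. fail to reject H0.

H = 0.5423, df = 2, p = 0.762499, fail to reject H0.


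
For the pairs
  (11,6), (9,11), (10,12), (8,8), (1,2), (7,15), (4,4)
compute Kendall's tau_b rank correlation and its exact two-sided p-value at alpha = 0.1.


Step 1: Enumerate the 21 unordered pairs (i,j) with i<j and classify each by sign(x_j-x_i) * sign(y_j-y_i).
  (1,2):dx=-2,dy=+5->D; (1,3):dx=-1,dy=+6->D; (1,4):dx=-3,dy=+2->D; (1,5):dx=-10,dy=-4->C
  (1,6):dx=-4,dy=+9->D; (1,7):dx=-7,dy=-2->C; (2,3):dx=+1,dy=+1->C; (2,4):dx=-1,dy=-3->C
  (2,5):dx=-8,dy=-9->C; (2,6):dx=-2,dy=+4->D; (2,7):dx=-5,dy=-7->C; (3,4):dx=-2,dy=-4->C
  (3,5):dx=-9,dy=-10->C; (3,6):dx=-3,dy=+3->D; (3,7):dx=-6,dy=-8->C; (4,5):dx=-7,dy=-6->C
  (4,6):dx=-1,dy=+7->D; (4,7):dx=-4,dy=-4->C; (5,6):dx=+6,dy=+13->C; (5,7):dx=+3,dy=+2->C
  (6,7):dx=-3,dy=-11->C
Step 2: C = 14, D = 7, total pairs = 21.
Step 3: tau = (C - D)/(n(n-1)/2) = (14 - 7)/21 = 0.333333.
Step 4: Exact two-sided p-value (enumerate n! = 5040 permutations of y under H0): p = 0.381349.
Step 5: alpha = 0.1. fail to reject H0.

tau_b = 0.3333 (C=14, D=7), p = 0.381349, fail to reject H0.


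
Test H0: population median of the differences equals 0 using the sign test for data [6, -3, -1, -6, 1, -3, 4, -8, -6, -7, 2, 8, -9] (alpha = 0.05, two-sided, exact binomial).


Step 1: Discard zero differences. Original n = 13; n_eff = number of nonzero differences = 13.
Nonzero differences (with sign): +6, -3, -1, -6, +1, -3, +4, -8, -6, -7, +2, +8, -9
Step 2: Count signs: positive = 5, negative = 8.
Step 3: Under H0: P(positive) = 0.5, so the number of positives S ~ Bin(13, 0.5).
Step 4: Two-sided exact p-value = sum of Bin(13,0.5) probabilities at or below the observed probability = 0.581055.
Step 5: alpha = 0.05. fail to reject H0.

n_eff = 13, pos = 5, neg = 8, p = 0.581055, fail to reject H0.


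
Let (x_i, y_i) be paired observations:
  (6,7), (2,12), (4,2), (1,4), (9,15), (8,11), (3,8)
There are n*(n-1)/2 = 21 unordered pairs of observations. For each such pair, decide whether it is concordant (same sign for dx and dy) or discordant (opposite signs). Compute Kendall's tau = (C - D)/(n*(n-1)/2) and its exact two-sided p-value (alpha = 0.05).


Step 1: Enumerate the 21 unordered pairs (i,j) with i<j and classify each by sign(x_j-x_i) * sign(y_j-y_i).
  (1,2):dx=-4,dy=+5->D; (1,3):dx=-2,dy=-5->C; (1,4):dx=-5,dy=-3->C; (1,5):dx=+3,dy=+8->C
  (1,6):dx=+2,dy=+4->C; (1,7):dx=-3,dy=+1->D; (2,3):dx=+2,dy=-10->D; (2,4):dx=-1,dy=-8->C
  (2,5):dx=+7,dy=+3->C; (2,6):dx=+6,dy=-1->D; (2,7):dx=+1,dy=-4->D; (3,4):dx=-3,dy=+2->D
  (3,5):dx=+5,dy=+13->C; (3,6):dx=+4,dy=+9->C; (3,7):dx=-1,dy=+6->D; (4,5):dx=+8,dy=+11->C
  (4,6):dx=+7,dy=+7->C; (4,7):dx=+2,dy=+4->C; (5,6):dx=-1,dy=-4->C; (5,7):dx=-6,dy=-7->C
  (6,7):dx=-5,dy=-3->C
Step 2: C = 14, D = 7, total pairs = 21.
Step 3: tau = (C - D)/(n(n-1)/2) = (14 - 7)/21 = 0.333333.
Step 4: Exact two-sided p-value (enumerate n! = 5040 permutations of y under H0): p = 0.381349.
Step 5: alpha = 0.05. fail to reject H0.

tau_b = 0.3333 (C=14, D=7), p = 0.381349, fail to reject H0.


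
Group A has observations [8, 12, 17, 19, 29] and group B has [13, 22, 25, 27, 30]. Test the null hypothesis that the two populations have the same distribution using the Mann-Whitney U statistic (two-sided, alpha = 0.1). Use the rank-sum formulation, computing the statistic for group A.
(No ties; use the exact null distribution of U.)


Step 1: Combine and sort all 10 observations; assign midranks.
sorted (value, group): (8,X), (12,X), (13,Y), (17,X), (19,X), (22,Y), (25,Y), (27,Y), (29,X), (30,Y)
ranks: 8->1, 12->2, 13->3, 17->4, 19->5, 22->6, 25->7, 27->8, 29->9, 30->10
Step 2: Rank sum for X: R1 = 1 + 2 + 4 + 5 + 9 = 21.
Step 3: U_X = R1 - n1(n1+1)/2 = 21 - 5*6/2 = 21 - 15 = 6.
       U_Y = n1*n2 - U_X = 25 - 6 = 19.
Step 4: No ties, so the exact null distribution of U (based on enumerating the C(10,5) = 252 equally likely rank assignments) gives the two-sided p-value.
Step 5: p-value = 0.222222; compare to alpha = 0.1. fail to reject H0.

U_X = 6, p = 0.222222, fail to reject H0 at alpha = 0.1.


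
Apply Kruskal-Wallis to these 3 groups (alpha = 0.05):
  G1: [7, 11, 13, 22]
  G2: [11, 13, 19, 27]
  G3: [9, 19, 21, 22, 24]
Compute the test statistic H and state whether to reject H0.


Step 1: Combine all N = 13 observations and assign midranks.
sorted (value, group, rank): (7,G1,1), (9,G3,2), (11,G1,3.5), (11,G2,3.5), (13,G1,5.5), (13,G2,5.5), (19,G2,7.5), (19,G3,7.5), (21,G3,9), (22,G1,10.5), (22,G3,10.5), (24,G3,12), (27,G2,13)
Step 2: Sum ranks within each group.
R_1 = 20.5 (n_1 = 4)
R_2 = 29.5 (n_2 = 4)
R_3 = 41 (n_3 = 5)
Step 3: H = 12/(N(N+1)) * sum(R_i^2/n_i) - 3(N+1)
     = 12/(13*14) * (20.5^2/4 + 29.5^2/4 + 41^2/5) - 3*14
     = 0.065934 * 658.825 - 42
     = 1.439011.
Step 4: Ties present; correction factor C = 1 - 24/(13^3 - 13) = 0.989011. Corrected H = 1.439011 / 0.989011 = 1.455000.
Step 5: Under H0, H ~ chi^2(2); p-value = 0.483115.
Step 6: alpha = 0.05. fail to reject H0.

H = 1.4550, df = 2, p = 0.483115, fail to reject H0.


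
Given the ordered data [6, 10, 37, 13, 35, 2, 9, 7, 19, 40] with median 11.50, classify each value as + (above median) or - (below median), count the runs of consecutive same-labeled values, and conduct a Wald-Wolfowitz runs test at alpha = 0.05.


Step 1: Compute median = 11.50; label A = above, B = below.
Labels in order: BBAAABBBAA  (n_A = 5, n_B = 5)
Step 2: Count runs R = 4.
Step 3: Under H0 (random ordering), E[R] = 2*n_A*n_B/(n_A+n_B) + 1 = 2*5*5/10 + 1 = 6.0000.
        Var[R] = 2*n_A*n_B*(2*n_A*n_B - n_A - n_B) / ((n_A+n_B)^2 * (n_A+n_B-1)) = 2000/900 = 2.2222.
        SD[R] = 1.4907.
Step 4: Continuity-corrected z = (R + 0.5 - E[R]) / SD[R] = (4 + 0.5 - 6.0000) / 1.4907 = -1.0062.
Step 5: Two-sided p-value via normal approximation = 2*(1 - Phi(|z|)) = 0.314305.
Step 6: alpha = 0.05. fail to reject H0.

R = 4, z = -1.0062, p = 0.314305, fail to reject H0.


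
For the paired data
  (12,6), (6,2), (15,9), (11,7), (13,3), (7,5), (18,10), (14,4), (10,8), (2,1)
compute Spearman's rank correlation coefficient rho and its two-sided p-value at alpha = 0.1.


Step 1: Rank x and y separately (midranks; no ties here).
rank(x): 12->6, 6->2, 15->9, 11->5, 13->7, 7->3, 18->10, 14->8, 10->4, 2->1
rank(y): 6->6, 2->2, 9->9, 7->7, 3->3, 5->5, 10->10, 4->4, 8->8, 1->1
Step 2: d_i = R_x(i) - R_y(i); compute d_i^2.
  (6-6)^2=0, (2-2)^2=0, (9-9)^2=0, (5-7)^2=4, (7-3)^2=16, (3-5)^2=4, (10-10)^2=0, (8-4)^2=16, (4-8)^2=16, (1-1)^2=0
sum(d^2) = 56.
Step 3: rho = 1 - 6*56 / (10*(10^2 - 1)) = 1 - 336/990 = 0.660606.
Step 4: Under H0, t = rho * sqrt((n-2)/(1-rho^2)) = 2.4889 ~ t(8).
Step 5: Two-sided p-value from the t-distribution with 8 df = 0.037588.
Step 6: alpha = 0.1. reject H0.

rho = 0.6606, p = 0.037588, reject H0 at alpha = 0.1.


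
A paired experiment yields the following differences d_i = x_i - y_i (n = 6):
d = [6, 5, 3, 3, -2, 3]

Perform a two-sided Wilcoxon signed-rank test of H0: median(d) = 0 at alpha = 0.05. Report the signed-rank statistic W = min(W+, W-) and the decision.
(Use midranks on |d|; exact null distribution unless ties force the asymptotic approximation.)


Step 1: Drop any zero differences (none here) and take |d_i|.
|d| = [6, 5, 3, 3, 2, 3]
Step 2: Midrank |d_i| (ties get averaged ranks).
ranks: |6|->6, |5|->5, |3|->3, |3|->3, |2|->1, |3|->3
Step 3: Attach original signs; sum ranks with positive sign and with negative sign.
W+ = 6 + 5 + 3 + 3 + 3 = 20
W- = 1 = 1
(Check: W+ + W- = 21 should equal n(n+1)/2 = 21.)
Step 4: Test statistic W = min(W+, W-) = 1.
Step 5: Ties in |d|, so use the tie-corrected normal approximation.
        E[W] = n(n+1)/4 = 6*7/4 = 10.5.
        Tie groups: |d|=3 (t=3); sum(t^3 - t) = 24.
        Var[W] = n(n+1)(2n+1)/24 - sum(t^3-t)/48 = 546/24 - 24/48 = 22.25.
        z = (W - E[W]) / sqrt(Var[W]) = (1 - 10.5) / 4.7170 = -2.0140.
        Two-sided p = 2*Phi(z) = 0.044010.
Step 6: alpha = 0.05. reject H0.

W+ = 20, W- = 1, W = min = 1, p = 0.044010, reject H0.


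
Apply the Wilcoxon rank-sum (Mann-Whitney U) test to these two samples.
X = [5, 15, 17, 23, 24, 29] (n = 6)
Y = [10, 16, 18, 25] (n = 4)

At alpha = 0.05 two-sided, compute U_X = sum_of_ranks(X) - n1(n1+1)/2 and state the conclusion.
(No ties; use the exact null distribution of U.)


Step 1: Combine and sort all 10 observations; assign midranks.
sorted (value, group): (5,X), (10,Y), (15,X), (16,Y), (17,X), (18,Y), (23,X), (24,X), (25,Y), (29,X)
ranks: 5->1, 10->2, 15->3, 16->4, 17->5, 18->6, 23->7, 24->8, 25->9, 29->10
Step 2: Rank sum for X: R1 = 1 + 3 + 5 + 7 + 8 + 10 = 34.
Step 3: U_X = R1 - n1(n1+1)/2 = 34 - 6*7/2 = 34 - 21 = 13.
       U_Y = n1*n2 - U_X = 24 - 13 = 11.
Step 4: No ties, so the exact null distribution of U (based on enumerating the C(10,6) = 210 equally likely rank assignments) gives the two-sided p-value.
Step 5: p-value = 0.914286; compare to alpha = 0.05. fail to reject H0.

U_X = 13, p = 0.914286, fail to reject H0 at alpha = 0.05.


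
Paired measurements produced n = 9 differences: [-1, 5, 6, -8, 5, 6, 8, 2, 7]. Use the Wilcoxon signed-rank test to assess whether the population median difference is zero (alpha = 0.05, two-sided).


Step 1: Drop any zero differences (none here) and take |d_i|.
|d| = [1, 5, 6, 8, 5, 6, 8, 2, 7]
Step 2: Midrank |d_i| (ties get averaged ranks).
ranks: |1|->1, |5|->3.5, |6|->5.5, |8|->8.5, |5|->3.5, |6|->5.5, |8|->8.5, |2|->2, |7|->7
Step 3: Attach original signs; sum ranks with positive sign and with negative sign.
W+ = 3.5 + 5.5 + 3.5 + 5.5 + 8.5 + 2 + 7 = 35.5
W- = 1 + 8.5 = 9.5
(Check: W+ + W- = 45 should equal n(n+1)/2 = 45.)
Step 4: Test statistic W = min(W+, W-) = 9.5.
Step 5: Ties in |d|, so use the tie-corrected normal approximation.
        E[W] = n(n+1)/4 = 9*10/4 = 22.5.
        Tie groups: |d|=5 (t=2), |d|=6 (t=2), |d|=8 (t=2); sum(t^3 - t) = 18.
        Var[W] = n(n+1)(2n+1)/24 - sum(t^3-t)/48 = 1710/24 - 18/48 = 70.875.
        z = (W - E[W]) / sqrt(Var[W]) = (9.5 - 22.5) / 8.4187 = -1.5442.
        Two-sided p = 2*Phi(z) = 0.122546.
Step 6: alpha = 0.05. fail to reject H0.

W+ = 35.5, W- = 9.5, W = min = 9.5, p = 0.122546, fail to reject H0.


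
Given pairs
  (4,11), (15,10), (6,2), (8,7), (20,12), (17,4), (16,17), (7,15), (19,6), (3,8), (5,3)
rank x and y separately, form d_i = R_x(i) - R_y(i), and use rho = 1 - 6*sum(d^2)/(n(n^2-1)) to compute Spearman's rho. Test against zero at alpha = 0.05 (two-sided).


Step 1: Rank x and y separately (midranks; no ties here).
rank(x): 4->2, 15->7, 6->4, 8->6, 20->11, 17->9, 16->8, 7->5, 19->10, 3->1, 5->3
rank(y): 11->8, 10->7, 2->1, 7->5, 12->9, 4->3, 17->11, 15->10, 6->4, 8->6, 3->2
Step 2: d_i = R_x(i) - R_y(i); compute d_i^2.
  (2-8)^2=36, (7-7)^2=0, (4-1)^2=9, (6-5)^2=1, (11-9)^2=4, (9-3)^2=36, (8-11)^2=9, (5-10)^2=25, (10-4)^2=36, (1-6)^2=25, (3-2)^2=1
sum(d^2) = 182.
Step 3: rho = 1 - 6*182 / (11*(11^2 - 1)) = 1 - 1092/1320 = 0.172727.
Step 4: Under H0, t = rho * sqrt((n-2)/(1-rho^2)) = 0.5261 ~ t(9).
Step 5: Two-sided p-value from the t-distribution with 9 df = 0.611542.
Step 6: alpha = 0.05. fail to reject H0.

rho = 0.1727, p = 0.611542, fail to reject H0 at alpha = 0.05.


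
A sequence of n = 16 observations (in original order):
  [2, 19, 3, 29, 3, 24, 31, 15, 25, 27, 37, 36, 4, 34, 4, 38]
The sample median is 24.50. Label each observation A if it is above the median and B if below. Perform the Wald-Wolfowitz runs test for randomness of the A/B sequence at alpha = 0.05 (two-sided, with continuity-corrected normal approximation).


Step 1: Compute median = 24.50; label A = above, B = below.
Labels in order: BBBABBABAAAABABA  (n_A = 8, n_B = 8)
Step 2: Count runs R = 10.
Step 3: Under H0 (random ordering), E[R] = 2*n_A*n_B/(n_A+n_B) + 1 = 2*8*8/16 + 1 = 9.0000.
        Var[R] = 2*n_A*n_B*(2*n_A*n_B - n_A - n_B) / ((n_A+n_B)^2 * (n_A+n_B-1)) = 14336/3840 = 3.7333.
        SD[R] = 1.9322.
Step 4: Continuity-corrected z = (R - 0.5 - E[R]) / SD[R] = (10 - 0.5 - 9.0000) / 1.9322 = 0.2588.
Step 5: Two-sided p-value via normal approximation = 2*(1 - Phi(|z|)) = 0.795809.
Step 6: alpha = 0.05. fail to reject H0.

R = 10, z = 0.2588, p = 0.795809, fail to reject H0.


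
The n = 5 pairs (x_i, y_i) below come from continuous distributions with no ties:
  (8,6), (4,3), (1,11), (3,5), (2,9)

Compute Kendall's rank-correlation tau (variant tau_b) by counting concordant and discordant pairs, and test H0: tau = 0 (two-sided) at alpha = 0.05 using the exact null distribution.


Step 1: Enumerate the 10 unordered pairs (i,j) with i<j and classify each by sign(x_j-x_i) * sign(y_j-y_i).
  (1,2):dx=-4,dy=-3->C; (1,3):dx=-7,dy=+5->D; (1,4):dx=-5,dy=-1->C; (1,5):dx=-6,dy=+3->D
  (2,3):dx=-3,dy=+8->D; (2,4):dx=-1,dy=+2->D; (2,5):dx=-2,dy=+6->D; (3,4):dx=+2,dy=-6->D
  (3,5):dx=+1,dy=-2->D; (4,5):dx=-1,dy=+4->D
Step 2: C = 2, D = 8, total pairs = 10.
Step 3: tau = (C - D)/(n(n-1)/2) = (2 - 8)/10 = -0.600000.
Step 4: Exact two-sided p-value (enumerate n! = 120 permutations of y under H0): p = 0.233333.
Step 5: alpha = 0.05. fail to reject H0.

tau_b = -0.6000 (C=2, D=8), p = 0.233333, fail to reject H0.


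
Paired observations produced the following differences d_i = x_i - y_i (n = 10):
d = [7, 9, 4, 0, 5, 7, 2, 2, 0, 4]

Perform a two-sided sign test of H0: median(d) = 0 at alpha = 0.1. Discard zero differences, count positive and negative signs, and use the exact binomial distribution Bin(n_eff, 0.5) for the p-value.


Step 1: Discard zero differences. Original n = 10; n_eff = number of nonzero differences = 8.
Nonzero differences (with sign): +7, +9, +4, +5, +7, +2, +2, +4
Step 2: Count signs: positive = 8, negative = 0.
Step 3: Under H0: P(positive) = 0.5, so the number of positives S ~ Bin(8, 0.5).
Step 4: Two-sided exact p-value = sum of Bin(8,0.5) probabilities at or below the observed probability = 0.007812.
Step 5: alpha = 0.1. reject H0.

n_eff = 8, pos = 8, neg = 0, p = 0.007812, reject H0.


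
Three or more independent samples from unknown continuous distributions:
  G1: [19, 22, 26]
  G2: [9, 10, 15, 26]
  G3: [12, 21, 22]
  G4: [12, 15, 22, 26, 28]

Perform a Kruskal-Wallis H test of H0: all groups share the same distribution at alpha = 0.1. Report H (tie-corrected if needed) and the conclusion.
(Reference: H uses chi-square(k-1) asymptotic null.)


Step 1: Combine all N = 15 observations and assign midranks.
sorted (value, group, rank): (9,G2,1), (10,G2,2), (12,G3,3.5), (12,G4,3.5), (15,G2,5.5), (15,G4,5.5), (19,G1,7), (21,G3,8), (22,G1,10), (22,G3,10), (22,G4,10), (26,G1,13), (26,G2,13), (26,G4,13), (28,G4,15)
Step 2: Sum ranks within each group.
R_1 = 30 (n_1 = 3)
R_2 = 21.5 (n_2 = 4)
R_3 = 21.5 (n_3 = 3)
R_4 = 47 (n_4 = 5)
Step 3: H = 12/(N(N+1)) * sum(R_i^2/n_i) - 3(N+1)
     = 12/(15*16) * (30^2/3 + 21.5^2/4 + 21.5^2/3 + 47^2/5) - 3*16
     = 0.050000 * 1011.45 - 48
     = 2.572292.
Step 4: Ties present; correction factor C = 1 - 60/(15^3 - 15) = 0.982143. Corrected H = 2.572292 / 0.982143 = 2.619061.
Step 5: Under H0, H ~ chi^2(3); p-value = 0.454158.
Step 6: alpha = 0.1. fail to reject H0.

H = 2.6191, df = 3, p = 0.454158, fail to reject H0.


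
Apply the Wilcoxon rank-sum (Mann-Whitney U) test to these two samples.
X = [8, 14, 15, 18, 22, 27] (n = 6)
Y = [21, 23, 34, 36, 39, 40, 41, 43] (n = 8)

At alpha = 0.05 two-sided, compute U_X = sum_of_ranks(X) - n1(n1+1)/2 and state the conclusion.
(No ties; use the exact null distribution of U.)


Step 1: Combine and sort all 14 observations; assign midranks.
sorted (value, group): (8,X), (14,X), (15,X), (18,X), (21,Y), (22,X), (23,Y), (27,X), (34,Y), (36,Y), (39,Y), (40,Y), (41,Y), (43,Y)
ranks: 8->1, 14->2, 15->3, 18->4, 21->5, 22->6, 23->7, 27->8, 34->9, 36->10, 39->11, 40->12, 41->13, 43->14
Step 2: Rank sum for X: R1 = 1 + 2 + 3 + 4 + 6 + 8 = 24.
Step 3: U_X = R1 - n1(n1+1)/2 = 24 - 6*7/2 = 24 - 21 = 3.
       U_Y = n1*n2 - U_X = 48 - 3 = 45.
Step 4: No ties, so the exact null distribution of U (based on enumerating the C(14,6) = 3003 equally likely rank assignments) gives the two-sided p-value.
Step 5: p-value = 0.004662; compare to alpha = 0.05. reject H0.

U_X = 3, p = 0.004662, reject H0 at alpha = 0.05.


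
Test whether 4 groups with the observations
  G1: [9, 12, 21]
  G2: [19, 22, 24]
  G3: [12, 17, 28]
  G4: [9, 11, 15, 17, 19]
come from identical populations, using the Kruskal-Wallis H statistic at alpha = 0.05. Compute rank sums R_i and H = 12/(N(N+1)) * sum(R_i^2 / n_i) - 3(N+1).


Step 1: Combine all N = 14 observations and assign midranks.
sorted (value, group, rank): (9,G1,1.5), (9,G4,1.5), (11,G4,3), (12,G1,4.5), (12,G3,4.5), (15,G4,6), (17,G3,7.5), (17,G4,7.5), (19,G2,9.5), (19,G4,9.5), (21,G1,11), (22,G2,12), (24,G2,13), (28,G3,14)
Step 2: Sum ranks within each group.
R_1 = 17 (n_1 = 3)
R_2 = 34.5 (n_2 = 3)
R_3 = 26 (n_3 = 3)
R_4 = 27.5 (n_4 = 5)
Step 3: H = 12/(N(N+1)) * sum(R_i^2/n_i) - 3(N+1)
     = 12/(14*15) * (17^2/3 + 34.5^2/3 + 26^2/3 + 27.5^2/5) - 3*15
     = 0.057143 * 869.667 - 45
     = 4.695238.
Step 4: Ties present; correction factor C = 1 - 24/(14^3 - 14) = 0.991209. Corrected H = 4.695238 / 0.991209 = 4.736881.
Step 5: Under H0, H ~ chi^2(3); p-value = 0.192109.
Step 6: alpha = 0.05. fail to reject H0.

H = 4.7369, df = 3, p = 0.192109, fail to reject H0.


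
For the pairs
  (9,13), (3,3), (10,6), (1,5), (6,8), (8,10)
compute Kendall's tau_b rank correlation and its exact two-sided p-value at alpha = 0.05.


Step 1: Enumerate the 15 unordered pairs (i,j) with i<j and classify each by sign(x_j-x_i) * sign(y_j-y_i).
  (1,2):dx=-6,dy=-10->C; (1,3):dx=+1,dy=-7->D; (1,4):dx=-8,dy=-8->C; (1,5):dx=-3,dy=-5->C
  (1,6):dx=-1,dy=-3->C; (2,3):dx=+7,dy=+3->C; (2,4):dx=-2,dy=+2->D; (2,5):dx=+3,dy=+5->C
  (2,6):dx=+5,dy=+7->C; (3,4):dx=-9,dy=-1->C; (3,5):dx=-4,dy=+2->D; (3,6):dx=-2,dy=+4->D
  (4,5):dx=+5,dy=+3->C; (4,6):dx=+7,dy=+5->C; (5,6):dx=+2,dy=+2->C
Step 2: C = 11, D = 4, total pairs = 15.
Step 3: tau = (C - D)/(n(n-1)/2) = (11 - 4)/15 = 0.466667.
Step 4: Exact two-sided p-value (enumerate n! = 720 permutations of y under H0): p = 0.272222.
Step 5: alpha = 0.05. fail to reject H0.

tau_b = 0.4667 (C=11, D=4), p = 0.272222, fail to reject H0.


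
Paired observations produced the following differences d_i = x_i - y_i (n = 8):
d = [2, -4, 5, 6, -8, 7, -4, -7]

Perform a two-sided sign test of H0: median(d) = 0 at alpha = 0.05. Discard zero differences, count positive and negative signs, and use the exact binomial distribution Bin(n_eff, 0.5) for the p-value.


Step 1: Discard zero differences. Original n = 8; n_eff = number of nonzero differences = 8.
Nonzero differences (with sign): +2, -4, +5, +6, -8, +7, -4, -7
Step 2: Count signs: positive = 4, negative = 4.
Step 3: Under H0: P(positive) = 0.5, so the number of positives S ~ Bin(8, 0.5).
Step 4: Two-sided exact p-value = sum of Bin(8,0.5) probabilities at or below the observed probability = 1.000000.
Step 5: alpha = 0.05. fail to reject H0.

n_eff = 8, pos = 4, neg = 4, p = 1.000000, fail to reject H0.


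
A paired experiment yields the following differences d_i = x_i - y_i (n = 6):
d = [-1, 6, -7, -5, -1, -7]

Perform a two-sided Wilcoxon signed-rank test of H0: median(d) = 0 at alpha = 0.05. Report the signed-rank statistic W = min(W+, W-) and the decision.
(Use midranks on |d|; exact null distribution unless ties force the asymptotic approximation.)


Step 1: Drop any zero differences (none here) and take |d_i|.
|d| = [1, 6, 7, 5, 1, 7]
Step 2: Midrank |d_i| (ties get averaged ranks).
ranks: |1|->1.5, |6|->4, |7|->5.5, |5|->3, |1|->1.5, |7|->5.5
Step 3: Attach original signs; sum ranks with positive sign and with negative sign.
W+ = 4 = 4
W- = 1.5 + 5.5 + 3 + 1.5 + 5.5 = 17
(Check: W+ + W- = 21 should equal n(n+1)/2 = 21.)
Step 4: Test statistic W = min(W+, W-) = 4.
Step 5: Ties in |d|, so use the tie-corrected normal approximation.
        E[W] = n(n+1)/4 = 6*7/4 = 10.5.
        Tie groups: |d|=1 (t=2), |d|=7 (t=2); sum(t^3 - t) = 12.
        Var[W] = n(n+1)(2n+1)/24 - sum(t^3-t)/48 = 546/24 - 12/48 = 22.5.
        z = (W - E[W]) / sqrt(Var[W]) = (4 - 10.5) / 4.7434 = -1.3703.
        Two-sided p = 2*Phi(z) = 0.170587.
Step 6: alpha = 0.05. fail to reject H0.

W+ = 4, W- = 17, W = min = 4, p = 0.170587, fail to reject H0.


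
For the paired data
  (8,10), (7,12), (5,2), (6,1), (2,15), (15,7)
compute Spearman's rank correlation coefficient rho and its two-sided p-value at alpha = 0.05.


Step 1: Rank x and y separately (midranks; no ties here).
rank(x): 8->5, 7->4, 5->2, 6->3, 2->1, 15->6
rank(y): 10->4, 12->5, 2->2, 1->1, 15->6, 7->3
Step 2: d_i = R_x(i) - R_y(i); compute d_i^2.
  (5-4)^2=1, (4-5)^2=1, (2-2)^2=0, (3-1)^2=4, (1-6)^2=25, (6-3)^2=9
sum(d^2) = 40.
Step 3: rho = 1 - 6*40 / (6*(6^2 - 1)) = 1 - 240/210 = -0.142857.
Step 4: Under H0, t = rho * sqrt((n-2)/(1-rho^2)) = -0.2887 ~ t(4).
Step 5: Two-sided p-value from the t-distribution with 4 df = 0.787172.
Step 6: alpha = 0.05. fail to reject H0.

rho = -0.1429, p = 0.787172, fail to reject H0 at alpha = 0.05.


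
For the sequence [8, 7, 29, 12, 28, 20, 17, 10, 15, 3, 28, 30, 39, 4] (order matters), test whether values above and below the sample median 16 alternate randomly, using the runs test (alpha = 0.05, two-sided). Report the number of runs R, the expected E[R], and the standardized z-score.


Step 1: Compute median = 16; label A = above, B = below.
Labels in order: BBABAAABBBAAAB  (n_A = 7, n_B = 7)
Step 2: Count runs R = 7.
Step 3: Under H0 (random ordering), E[R] = 2*n_A*n_B/(n_A+n_B) + 1 = 2*7*7/14 + 1 = 8.0000.
        Var[R] = 2*n_A*n_B*(2*n_A*n_B - n_A - n_B) / ((n_A+n_B)^2 * (n_A+n_B-1)) = 8232/2548 = 3.2308.
        SD[R] = 1.7974.
Step 4: Continuity-corrected z = (R + 0.5 - E[R]) / SD[R] = (7 + 0.5 - 8.0000) / 1.7974 = -0.2782.
Step 5: Two-sided p-value via normal approximation = 2*(1 - Phi(|z|)) = 0.780879.
Step 6: alpha = 0.05. fail to reject H0.

R = 7, z = -0.2782, p = 0.780879, fail to reject H0.


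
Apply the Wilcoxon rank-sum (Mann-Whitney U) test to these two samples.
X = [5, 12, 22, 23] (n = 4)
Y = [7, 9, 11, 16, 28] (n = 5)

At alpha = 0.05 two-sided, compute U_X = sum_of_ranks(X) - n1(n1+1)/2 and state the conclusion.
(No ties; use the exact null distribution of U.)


Step 1: Combine and sort all 9 observations; assign midranks.
sorted (value, group): (5,X), (7,Y), (9,Y), (11,Y), (12,X), (16,Y), (22,X), (23,X), (28,Y)
ranks: 5->1, 7->2, 9->3, 11->4, 12->5, 16->6, 22->7, 23->8, 28->9
Step 2: Rank sum for X: R1 = 1 + 5 + 7 + 8 = 21.
Step 3: U_X = R1 - n1(n1+1)/2 = 21 - 4*5/2 = 21 - 10 = 11.
       U_Y = n1*n2 - U_X = 20 - 11 = 9.
Step 4: No ties, so the exact null distribution of U (based on enumerating the C(9,4) = 126 equally likely rank assignments) gives the two-sided p-value.
Step 5: p-value = 0.904762; compare to alpha = 0.05. fail to reject H0.

U_X = 11, p = 0.904762, fail to reject H0 at alpha = 0.05.


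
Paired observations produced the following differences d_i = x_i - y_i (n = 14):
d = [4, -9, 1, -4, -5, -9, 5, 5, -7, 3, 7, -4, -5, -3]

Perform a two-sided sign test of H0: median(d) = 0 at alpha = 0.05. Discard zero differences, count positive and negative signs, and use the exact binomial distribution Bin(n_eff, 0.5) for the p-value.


Step 1: Discard zero differences. Original n = 14; n_eff = number of nonzero differences = 14.
Nonzero differences (with sign): +4, -9, +1, -4, -5, -9, +5, +5, -7, +3, +7, -4, -5, -3
Step 2: Count signs: positive = 6, negative = 8.
Step 3: Under H0: P(positive) = 0.5, so the number of positives S ~ Bin(14, 0.5).
Step 4: Two-sided exact p-value = sum of Bin(14,0.5) probabilities at or below the observed probability = 0.790527.
Step 5: alpha = 0.05. fail to reject H0.

n_eff = 14, pos = 6, neg = 8, p = 0.790527, fail to reject H0.


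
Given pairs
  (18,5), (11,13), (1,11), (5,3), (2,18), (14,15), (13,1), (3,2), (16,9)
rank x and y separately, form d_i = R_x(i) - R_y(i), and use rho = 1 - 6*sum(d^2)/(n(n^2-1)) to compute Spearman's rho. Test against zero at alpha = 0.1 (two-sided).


Step 1: Rank x and y separately (midranks; no ties here).
rank(x): 18->9, 11->5, 1->1, 5->4, 2->2, 14->7, 13->6, 3->3, 16->8
rank(y): 5->4, 13->7, 11->6, 3->3, 18->9, 15->8, 1->1, 2->2, 9->5
Step 2: d_i = R_x(i) - R_y(i); compute d_i^2.
  (9-4)^2=25, (5-7)^2=4, (1-6)^2=25, (4-3)^2=1, (2-9)^2=49, (7-8)^2=1, (6-1)^2=25, (3-2)^2=1, (8-5)^2=9
sum(d^2) = 140.
Step 3: rho = 1 - 6*140 / (9*(9^2 - 1)) = 1 - 840/720 = -0.166667.
Step 4: Under H0, t = rho * sqrt((n-2)/(1-rho^2)) = -0.4472 ~ t(7).
Step 5: Two-sided p-value from the t-distribution with 7 df = 0.668231.
Step 6: alpha = 0.1. fail to reject H0.

rho = -0.1667, p = 0.668231, fail to reject H0 at alpha = 0.1.


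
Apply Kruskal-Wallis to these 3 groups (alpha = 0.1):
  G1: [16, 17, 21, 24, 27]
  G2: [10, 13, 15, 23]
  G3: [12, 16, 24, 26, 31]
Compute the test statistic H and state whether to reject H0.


Step 1: Combine all N = 14 observations and assign midranks.
sorted (value, group, rank): (10,G2,1), (12,G3,2), (13,G2,3), (15,G2,4), (16,G1,5.5), (16,G3,5.5), (17,G1,7), (21,G1,8), (23,G2,9), (24,G1,10.5), (24,G3,10.5), (26,G3,12), (27,G1,13), (31,G3,14)
Step 2: Sum ranks within each group.
R_1 = 44 (n_1 = 5)
R_2 = 17 (n_2 = 4)
R_3 = 44 (n_3 = 5)
Step 3: H = 12/(N(N+1)) * sum(R_i^2/n_i) - 3(N+1)
     = 12/(14*15) * (44^2/5 + 17^2/4 + 44^2/5) - 3*15
     = 0.057143 * 846.65 - 45
     = 3.380000.
Step 4: Ties present; correction factor C = 1 - 12/(14^3 - 14) = 0.995604. Corrected H = 3.380000 / 0.995604 = 3.394923.
Step 5: Under H0, H ~ chi^2(2); p-value = 0.183148.
Step 6: alpha = 0.1. fail to reject H0.

H = 3.3949, df = 2, p = 0.183148, fail to reject H0.


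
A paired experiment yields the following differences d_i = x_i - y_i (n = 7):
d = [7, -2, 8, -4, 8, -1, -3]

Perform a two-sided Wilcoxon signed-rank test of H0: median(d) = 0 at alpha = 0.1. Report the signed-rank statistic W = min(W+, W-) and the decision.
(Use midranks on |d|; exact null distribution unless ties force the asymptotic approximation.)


Step 1: Drop any zero differences (none here) and take |d_i|.
|d| = [7, 2, 8, 4, 8, 1, 3]
Step 2: Midrank |d_i| (ties get averaged ranks).
ranks: |7|->5, |2|->2, |8|->6.5, |4|->4, |8|->6.5, |1|->1, |3|->3
Step 3: Attach original signs; sum ranks with positive sign and with negative sign.
W+ = 5 + 6.5 + 6.5 = 18
W- = 2 + 4 + 1 + 3 = 10
(Check: W+ + W- = 28 should equal n(n+1)/2 = 28.)
Step 4: Test statistic W = min(W+, W-) = 10.
Step 5: Ties in |d|, so use the tie-corrected normal approximation.
        E[W] = n(n+1)/4 = 7*8/4 = 14.
        Tie groups: |d|=8 (t=2); sum(t^3 - t) = 6.
        Var[W] = n(n+1)(2n+1)/24 - sum(t^3-t)/48 = 840/24 - 6/48 = 34.875.
        z = (W - E[W]) / sqrt(Var[W]) = (10 - 14) / 5.9055 = -0.6773.
        Two-sided p = 2*Phi(z) = 0.498194.
Step 6: alpha = 0.1. fail to reject H0.

W+ = 18, W- = 10, W = min = 10, p = 0.498194, fail to reject H0.


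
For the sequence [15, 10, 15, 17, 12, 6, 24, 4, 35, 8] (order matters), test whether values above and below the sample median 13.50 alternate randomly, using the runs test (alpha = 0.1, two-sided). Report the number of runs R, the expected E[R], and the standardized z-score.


Step 1: Compute median = 13.50; label A = above, B = below.
Labels in order: ABAABBABAB  (n_A = 5, n_B = 5)
Step 2: Count runs R = 8.
Step 3: Under H0 (random ordering), E[R] = 2*n_A*n_B/(n_A+n_B) + 1 = 2*5*5/10 + 1 = 6.0000.
        Var[R] = 2*n_A*n_B*(2*n_A*n_B - n_A - n_B) / ((n_A+n_B)^2 * (n_A+n_B-1)) = 2000/900 = 2.2222.
        SD[R] = 1.4907.
Step 4: Continuity-corrected z = (R - 0.5 - E[R]) / SD[R] = (8 - 0.5 - 6.0000) / 1.4907 = 1.0062.
Step 5: Two-sided p-value via normal approximation = 2*(1 - Phi(|z|)) = 0.314305.
Step 6: alpha = 0.1. fail to reject H0.

R = 8, z = 1.0062, p = 0.314305, fail to reject H0.


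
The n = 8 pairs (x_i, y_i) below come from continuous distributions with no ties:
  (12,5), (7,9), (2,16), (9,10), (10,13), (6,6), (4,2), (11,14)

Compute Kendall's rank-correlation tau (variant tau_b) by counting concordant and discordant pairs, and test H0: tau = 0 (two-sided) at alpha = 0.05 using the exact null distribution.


Step 1: Enumerate the 28 unordered pairs (i,j) with i<j and classify each by sign(x_j-x_i) * sign(y_j-y_i).
  (1,2):dx=-5,dy=+4->D; (1,3):dx=-10,dy=+11->D; (1,4):dx=-3,dy=+5->D; (1,5):dx=-2,dy=+8->D
  (1,6):dx=-6,dy=+1->D; (1,7):dx=-8,dy=-3->C; (1,8):dx=-1,dy=+9->D; (2,3):dx=-5,dy=+7->D
  (2,4):dx=+2,dy=+1->C; (2,5):dx=+3,dy=+4->C; (2,6):dx=-1,dy=-3->C; (2,7):dx=-3,dy=-7->C
  (2,8):dx=+4,dy=+5->C; (3,4):dx=+7,dy=-6->D; (3,5):dx=+8,dy=-3->D; (3,6):dx=+4,dy=-10->D
  (3,7):dx=+2,dy=-14->D; (3,8):dx=+9,dy=-2->D; (4,5):dx=+1,dy=+3->C; (4,6):dx=-3,dy=-4->C
  (4,7):dx=-5,dy=-8->C; (4,8):dx=+2,dy=+4->C; (5,6):dx=-4,dy=-7->C; (5,7):dx=-6,dy=-11->C
  (5,8):dx=+1,dy=+1->C; (6,7):dx=-2,dy=-4->C; (6,8):dx=+5,dy=+8->C; (7,8):dx=+7,dy=+12->C
Step 2: C = 16, D = 12, total pairs = 28.
Step 3: tau = (C - D)/(n(n-1)/2) = (16 - 12)/28 = 0.142857.
Step 4: Exact two-sided p-value (enumerate n! = 40320 permutations of y under H0): p = 0.719544.
Step 5: alpha = 0.05. fail to reject H0.

tau_b = 0.1429 (C=16, D=12), p = 0.719544, fail to reject H0.
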